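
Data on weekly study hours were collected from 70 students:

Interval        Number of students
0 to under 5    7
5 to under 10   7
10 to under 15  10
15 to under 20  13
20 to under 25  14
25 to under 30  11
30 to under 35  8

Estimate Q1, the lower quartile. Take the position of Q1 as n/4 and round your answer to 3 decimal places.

11.750

Cumulative frequencies: 7, 14, 24, 37, 51, 62, 70
n = 70; position = n/4 = 17.5.
This falls in the class 10 to under 15: L = 10, F = 14, f = 10, h = 5.
Lower quartile ≈ 10 + ((17.5 − 14) / 10) × 5 = 11.7500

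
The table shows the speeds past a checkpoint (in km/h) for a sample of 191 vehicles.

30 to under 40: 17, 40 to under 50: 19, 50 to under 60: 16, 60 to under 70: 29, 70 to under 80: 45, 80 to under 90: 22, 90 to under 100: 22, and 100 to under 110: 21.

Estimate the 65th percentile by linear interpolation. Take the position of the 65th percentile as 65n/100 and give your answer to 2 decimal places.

79.59

Cumulative frequencies: 17, 36, 52, 81, 126, 148, 170, 191
n = 191; position = 65n/100 = 124.15.
This falls in the class 70 to under 80: L = 70, F = 81, f = 45, h = 10.
65th percentile ≈ 70 + ((124.15 − 81) / 45) × 10 = 79.5889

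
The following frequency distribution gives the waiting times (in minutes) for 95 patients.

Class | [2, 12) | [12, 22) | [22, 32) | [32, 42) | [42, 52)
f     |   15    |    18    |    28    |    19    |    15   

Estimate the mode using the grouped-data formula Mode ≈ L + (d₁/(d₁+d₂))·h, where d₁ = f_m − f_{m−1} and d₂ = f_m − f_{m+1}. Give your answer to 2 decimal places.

Modal class: [22, 32) (highest frequency 28).
d₁ = 28 − 18 = 10, d₂ = 28 − 19 = 9
Mode ≈ 22 + (10/(10+9)) × 10 = 22 + 5.2632 = 27.2632

27.26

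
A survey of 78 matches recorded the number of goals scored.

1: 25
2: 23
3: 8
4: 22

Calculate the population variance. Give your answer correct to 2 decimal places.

1.43

Values: 1, 2, 3, 4
n = 78, Σfx = 183, mean = 2.3462
Σfx² = 541
Σf(x − x̄)² = Σfx² − (Σfx)²/n = 541 − 183²/78 = 111.6538
Population variance = 111.6538 / 78 = 1.4315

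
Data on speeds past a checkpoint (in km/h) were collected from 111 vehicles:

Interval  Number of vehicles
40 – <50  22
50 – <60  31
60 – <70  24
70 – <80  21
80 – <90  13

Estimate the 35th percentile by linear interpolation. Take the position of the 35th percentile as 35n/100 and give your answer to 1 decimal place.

55.4

Cumulative frequencies: 22, 53, 77, 98, 111
n = 111; position = 35n/100 = 38.85.
This falls in the class 50 – <60: L = 50, F = 22, f = 31, h = 10.
35th percentile ≈ 50 + ((38.85 − 22) / 31) × 10 = 55.4355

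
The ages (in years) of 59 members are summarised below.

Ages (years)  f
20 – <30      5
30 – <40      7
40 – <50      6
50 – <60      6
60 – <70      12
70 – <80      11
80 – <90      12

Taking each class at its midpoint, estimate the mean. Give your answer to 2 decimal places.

60.93

Midpoints: 25, 35, 45, 55, 65, 75, 85
Σfm = 5×25 + 7×35 + 6×45 + 6×55 + 12×65 + 11×75 + 12×85 = 3595
n = Σf = 59
Mean = 3595 / 59 = 60.9322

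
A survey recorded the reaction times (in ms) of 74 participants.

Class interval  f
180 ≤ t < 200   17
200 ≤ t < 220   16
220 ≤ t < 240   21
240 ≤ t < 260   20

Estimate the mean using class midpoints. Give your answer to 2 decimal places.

221.89

Midpoints: 190, 210, 230, 250
Σfm = 17×190 + 16×210 + 21×230 + 20×250 = 16420
n = Σf = 74
Mean = 16420 / 74 = 221.8919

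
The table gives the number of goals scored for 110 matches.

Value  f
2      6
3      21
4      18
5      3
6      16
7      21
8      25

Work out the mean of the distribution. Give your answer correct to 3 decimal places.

Values: 2, 3, 4, 5, 6, 7, 8
Σfx = 6×2 + 21×3 + 18×4 + 3×5 + 16×6 + 21×7 + 25×8 = 605
n = Σf = 110
Mean = 605 / 110 = 5.5000

5.500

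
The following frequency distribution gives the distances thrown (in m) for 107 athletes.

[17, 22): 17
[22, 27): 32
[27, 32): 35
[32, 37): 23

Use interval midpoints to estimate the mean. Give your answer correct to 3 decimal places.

Midpoints: 19.5, 24.5, 29.5, 34.5
Σfm = 17×19.5 + 32×24.5 + 35×29.5 + 23×34.5 = 2941.5
n = Σf = 107
Mean = 2941.5 / 107 = 27.4907

27.491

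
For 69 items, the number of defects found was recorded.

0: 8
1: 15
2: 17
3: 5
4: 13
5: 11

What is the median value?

Cumulative frequencies: 8, 23, 40, 45, 58, 69
n = 69, so the median is the value in position (n+1)/2 = 35.
Position 35 falls at value 2.

2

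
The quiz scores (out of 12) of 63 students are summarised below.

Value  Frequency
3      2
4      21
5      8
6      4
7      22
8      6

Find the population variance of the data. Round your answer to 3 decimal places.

2.354

Values: 3, 4, 5, 6, 7, 8
n = 63, Σfx = 356, mean = 5.6508
Σfx² = 2160
Σf(x − x̄)² = Σfx² − (Σfx)²/n = 2160 − 356²/63 = 148.3175
Population variance = 148.3175 / 63 = 2.3542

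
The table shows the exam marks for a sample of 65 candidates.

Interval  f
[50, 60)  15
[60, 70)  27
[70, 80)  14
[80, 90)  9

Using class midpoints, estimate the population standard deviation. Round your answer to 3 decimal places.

9.652

Midpoints: 55, 65, 75, 85
n = 65, Σfm = 4395, mean = 67.6154
Σfm² = 303225
Σf(m − x̄)² = Σfm² − (Σfm)²/n = 303225 − 4395²/65 = 6055.3846
Population variance = 6055.3846 / 65 = 93.1598
Standard deviation = √93.1598 = 9.6519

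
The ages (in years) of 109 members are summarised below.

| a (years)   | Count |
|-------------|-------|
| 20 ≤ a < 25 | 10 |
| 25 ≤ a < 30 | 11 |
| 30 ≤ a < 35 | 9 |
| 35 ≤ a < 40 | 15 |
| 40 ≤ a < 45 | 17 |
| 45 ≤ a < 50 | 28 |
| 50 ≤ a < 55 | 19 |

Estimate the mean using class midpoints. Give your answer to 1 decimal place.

Midpoints: 22.5, 27.5, 32.5, 37.5, 42.5, 47.5, 52.5
Σfm = 10×22.5 + 11×27.5 + 9×32.5 + 15×37.5 + 17×42.5 + 28×47.5 + 19×52.5 = 4432.5
n = Σf = 109
Mean = 4432.5 / 109 = 40.6651

40.7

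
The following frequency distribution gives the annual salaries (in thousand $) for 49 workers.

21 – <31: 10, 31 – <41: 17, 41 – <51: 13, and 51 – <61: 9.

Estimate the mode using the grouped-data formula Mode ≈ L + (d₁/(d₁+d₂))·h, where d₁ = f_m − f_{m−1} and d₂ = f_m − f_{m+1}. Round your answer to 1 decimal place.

Modal class: 31 – <41 (highest frequency 17).
d₁ = 17 − 10 = 7, d₂ = 17 − 13 = 4
Mode ≈ 31 + (7/(7+4)) × 10 = 31 + 6.3636 = 37.3636

37.4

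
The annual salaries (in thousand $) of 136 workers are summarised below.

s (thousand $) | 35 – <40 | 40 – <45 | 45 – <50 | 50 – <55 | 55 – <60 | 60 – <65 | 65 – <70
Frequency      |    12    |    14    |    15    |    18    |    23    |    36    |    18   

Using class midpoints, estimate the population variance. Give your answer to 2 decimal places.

86.76

Midpoints: 37.5, 42.5, 47.5, 52.5, 57.5, 62.5, 67.5
n = 136, Σfm = 7490, mean = 55.0735
Σfm² = 424300
Σf(m − x̄)² = Σfm² − (Σfm)²/n = 424300 − 7490²/136 = 11799.2647
Population variance = 11799.2647 / 136 = 86.7593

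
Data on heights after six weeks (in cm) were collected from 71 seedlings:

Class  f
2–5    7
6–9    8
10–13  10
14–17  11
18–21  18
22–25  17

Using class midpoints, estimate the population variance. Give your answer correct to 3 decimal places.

42.963

Midpoints: 3.5, 7.5, 11.5, 15.5, 19.5, 23.5
n = 71, Σfm = 1120.5, mean = 15.7817
Σfm² = 20733.75
Σf(m − x̄)² = Σfm² − (Σfm)²/n = 20733.75 − 1120.5²/71 = 3050.3662
Population variance = 3050.3662 / 71 = 42.9629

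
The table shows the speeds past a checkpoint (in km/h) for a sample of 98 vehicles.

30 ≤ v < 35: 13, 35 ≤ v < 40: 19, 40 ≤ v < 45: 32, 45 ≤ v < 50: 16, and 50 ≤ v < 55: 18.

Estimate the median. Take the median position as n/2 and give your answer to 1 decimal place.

42.7

Cumulative frequencies: 13, 32, 64, 80, 98
n = 98; position = n/2 = 49.
This falls in the class 40 ≤ v < 45: L = 40, F = 32, f = 32, h = 5.
Median ≈ 40 + ((49 − 32) / 32) × 5 = 42.6562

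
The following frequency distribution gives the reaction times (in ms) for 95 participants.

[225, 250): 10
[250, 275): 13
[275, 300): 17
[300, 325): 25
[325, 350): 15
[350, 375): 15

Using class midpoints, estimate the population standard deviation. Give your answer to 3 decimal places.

Midpoints: 237.5, 262.5, 287.5, 312.5, 337.5, 362.5
n = 95, Σfm = 28987.5, mean = 305.1316
Σfm² = 8986093.75
Σf(m − x̄)² = Σfm² − (Σfm)²/n = 8986093.75 − 28987.5²/95 = 141092.1053
Population variance = 141092.1053 / 95 = 1485.1801
Standard deviation = √1485.1801 = 38.5380

38.538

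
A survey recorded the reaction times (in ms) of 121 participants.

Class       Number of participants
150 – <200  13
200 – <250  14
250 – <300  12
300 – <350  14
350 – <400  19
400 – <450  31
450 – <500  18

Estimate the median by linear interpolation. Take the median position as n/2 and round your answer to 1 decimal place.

Cumulative frequencies: 13, 27, 39, 53, 72, 103, 121
n = 121; position = n/2 = 60.5.
This falls in the class 350 – <400: L = 350, F = 53, f = 19, h = 50.
Median ≈ 350 + ((60.5 − 53) / 19) × 50 = 369.7368

369.7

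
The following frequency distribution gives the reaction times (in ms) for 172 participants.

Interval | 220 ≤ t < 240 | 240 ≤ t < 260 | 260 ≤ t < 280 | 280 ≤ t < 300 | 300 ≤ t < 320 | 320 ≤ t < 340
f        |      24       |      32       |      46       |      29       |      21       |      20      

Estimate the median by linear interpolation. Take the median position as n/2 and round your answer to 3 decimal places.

273.043

Cumulative frequencies: 24, 56, 102, 131, 152, 172
n = 172; position = n/2 = 86.
This falls in the class 260 ≤ t < 280: L = 260, F = 56, f = 46, h = 20.
Median ≈ 260 + ((86 − 56) / 46) × 20 = 273.0435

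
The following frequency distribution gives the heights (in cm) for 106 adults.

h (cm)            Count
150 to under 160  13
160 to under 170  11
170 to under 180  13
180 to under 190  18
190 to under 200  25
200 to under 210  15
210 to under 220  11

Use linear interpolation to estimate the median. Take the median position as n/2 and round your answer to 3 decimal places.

Cumulative frequencies: 13, 24, 37, 55, 80, 95, 106
n = 106; position = n/2 = 53.
This falls in the class 180 to under 190: L = 180, F = 37, f = 18, h = 10.
Median ≈ 180 + ((53 − 37) / 18) × 10 = 188.8889

188.889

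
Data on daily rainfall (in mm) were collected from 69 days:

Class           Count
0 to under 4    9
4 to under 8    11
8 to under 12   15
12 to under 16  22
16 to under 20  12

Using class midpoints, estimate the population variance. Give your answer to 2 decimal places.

26.16

Midpoints: 2, 6, 10, 14, 18
n = 69, Σfm = 758, mean = 10.9855
Σfm² = 10132
Σf(m − x̄)² = Σfm² − (Σfm)²/n = 10132 − 758²/69 = 1804.9855
Population variance = 1804.9855 / 69 = 26.1592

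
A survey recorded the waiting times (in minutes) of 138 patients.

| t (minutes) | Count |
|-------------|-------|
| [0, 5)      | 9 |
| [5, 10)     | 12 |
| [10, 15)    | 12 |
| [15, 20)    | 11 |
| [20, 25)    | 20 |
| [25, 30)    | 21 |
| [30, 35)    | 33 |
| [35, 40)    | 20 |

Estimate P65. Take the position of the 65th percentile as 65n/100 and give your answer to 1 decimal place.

Cumulative frequencies: 9, 21, 33, 44, 64, 85, 118, 138
n = 138; position = 65n/100 = 89.7.
This falls in the class [30, 35): L = 30, F = 85, f = 33, h = 5.
65th percentile ≈ 30 + ((89.7 − 85) / 33) × 5 = 30.7121

30.7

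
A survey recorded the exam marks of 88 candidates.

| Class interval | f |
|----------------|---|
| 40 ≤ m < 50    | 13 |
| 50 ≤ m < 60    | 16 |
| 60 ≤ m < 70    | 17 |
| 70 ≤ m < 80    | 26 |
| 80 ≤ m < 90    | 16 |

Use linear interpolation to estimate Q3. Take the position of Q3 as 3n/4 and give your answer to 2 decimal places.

77.69

Cumulative frequencies: 13, 29, 46, 72, 88
n = 88; position = 3n/4 = 66.
This falls in the class 70 ≤ m < 80: L = 70, F = 46, f = 26, h = 10.
Upper quartile ≈ 70 + ((66 − 46) / 26) × 10 = 77.6923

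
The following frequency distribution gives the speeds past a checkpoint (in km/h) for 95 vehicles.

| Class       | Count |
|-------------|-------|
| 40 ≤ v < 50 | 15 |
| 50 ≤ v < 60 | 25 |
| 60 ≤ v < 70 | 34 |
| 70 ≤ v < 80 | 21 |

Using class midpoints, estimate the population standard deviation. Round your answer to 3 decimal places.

Midpoints: 45, 55, 65, 75
n = 95, Σfm = 5835, mean = 61.4211
Σfm² = 367775
Σf(m − x̄)² = Σfm² − (Σfm)²/n = 367775 − 5835²/95 = 9383.1579
Population variance = 9383.1579 / 95 = 98.7701
Standard deviation = √98.7701 = 9.9383

9.938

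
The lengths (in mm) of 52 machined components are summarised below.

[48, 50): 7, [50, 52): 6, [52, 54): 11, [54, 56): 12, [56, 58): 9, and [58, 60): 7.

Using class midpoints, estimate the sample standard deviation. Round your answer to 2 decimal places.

Midpoints: 49, 51, 53, 55, 57, 59
n = 52, Σfm = 2818, mean = 54.1923
Σfm² = 153220
Σf(m − x̄)² = Σfm² − (Σfm)²/n = 153220 − 2818²/52 = 506.0769
Sample variance = 506.0769 / 51 = 9.9231
Standard deviation = √9.9231 = 3.1501

3.15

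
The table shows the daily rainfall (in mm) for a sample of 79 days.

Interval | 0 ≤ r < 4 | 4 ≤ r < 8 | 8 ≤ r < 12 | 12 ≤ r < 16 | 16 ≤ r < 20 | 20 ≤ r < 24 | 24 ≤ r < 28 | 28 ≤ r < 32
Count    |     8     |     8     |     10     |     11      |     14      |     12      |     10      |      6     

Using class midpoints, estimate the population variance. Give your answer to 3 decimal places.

Midpoints: 2, 6, 10, 14, 18, 22, 26, 30
n = 79, Σfm = 1274, mean = 16.1266
Σfm² = 25980
Σf(m − x̄)² = Σfm² − (Σfm)²/n = 25980 − 1274²/79 = 5434.7342
Population variance = 5434.7342 / 79 = 68.7941

68.794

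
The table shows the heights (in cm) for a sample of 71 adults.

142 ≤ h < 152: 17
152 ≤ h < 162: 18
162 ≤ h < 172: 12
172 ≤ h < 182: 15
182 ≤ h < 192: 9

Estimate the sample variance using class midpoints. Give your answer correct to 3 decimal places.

Midpoints: 147, 157, 167, 177, 187
n = 71, Σfm = 11667, mean = 164.3239
Σfm² = 1930359
Σf(m − x̄)² = Σfm² − (Σfm)²/n = 1930359 − 11667²/71 = 13191.5493
Sample variance = 13191.5493 / 70 = 188.4507

188.451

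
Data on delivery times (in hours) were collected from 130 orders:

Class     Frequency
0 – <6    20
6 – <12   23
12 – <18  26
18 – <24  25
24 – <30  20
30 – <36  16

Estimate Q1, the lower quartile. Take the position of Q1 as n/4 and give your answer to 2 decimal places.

Cumulative frequencies: 20, 43, 69, 94, 114, 130
n = 130; position = n/4 = 32.5.
This falls in the class 6 – <12: L = 6, F = 20, f = 23, h = 6.
Lower quartile ≈ 6 + ((32.5 − 20) / 23) × 6 = 9.2609

9.26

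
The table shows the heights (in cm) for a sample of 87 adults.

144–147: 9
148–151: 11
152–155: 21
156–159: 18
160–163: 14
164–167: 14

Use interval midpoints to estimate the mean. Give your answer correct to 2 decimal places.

156.21

Midpoints: 145.5, 149.5, 153.5, 157.5, 161.5, 165.5
Σfm = 9×145.5 + 11×149.5 + 21×153.5 + 18×157.5 + 14×161.5 + 14×165.5 = 13590.5
n = Σf = 87
Mean = 13590.5 / 87 = 156.2126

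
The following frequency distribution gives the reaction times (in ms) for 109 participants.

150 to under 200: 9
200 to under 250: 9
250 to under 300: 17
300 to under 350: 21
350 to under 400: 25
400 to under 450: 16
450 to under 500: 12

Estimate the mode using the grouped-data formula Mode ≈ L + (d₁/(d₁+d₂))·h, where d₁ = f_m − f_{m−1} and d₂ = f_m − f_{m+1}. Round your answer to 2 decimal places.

365.38

Modal class: 350 to under 400 (highest frequency 25).
d₁ = 25 − 21 = 4, d₂ = 25 − 16 = 9
Mode ≈ 350 + (4/(4+9)) × 50 = 350 + 15.3846 = 365.3846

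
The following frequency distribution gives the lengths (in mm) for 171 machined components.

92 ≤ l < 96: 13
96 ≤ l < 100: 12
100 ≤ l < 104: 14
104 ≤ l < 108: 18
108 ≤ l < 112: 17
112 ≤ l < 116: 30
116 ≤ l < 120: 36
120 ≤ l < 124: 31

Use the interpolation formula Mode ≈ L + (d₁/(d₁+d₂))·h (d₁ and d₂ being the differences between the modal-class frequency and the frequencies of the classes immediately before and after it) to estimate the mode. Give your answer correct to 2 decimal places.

118.18

Modal class: 116 ≤ l < 120 (highest frequency 36).
d₁ = 36 − 30 = 6, d₂ = 36 − 31 = 5
Mode ≈ 116 + (6/(6+5)) × 4 = 116 + 2.1818 = 118.1818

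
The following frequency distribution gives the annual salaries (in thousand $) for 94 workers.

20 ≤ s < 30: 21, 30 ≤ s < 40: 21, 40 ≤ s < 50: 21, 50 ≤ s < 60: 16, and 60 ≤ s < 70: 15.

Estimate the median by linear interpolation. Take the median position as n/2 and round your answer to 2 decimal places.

42.38

Cumulative frequencies: 21, 42, 63, 79, 94
n = 94; position = n/2 = 47.
This falls in the class 40 ≤ s < 50: L = 40, F = 42, f = 21, h = 10.
Median ≈ 40 + ((47 − 42) / 21) × 10 = 42.3810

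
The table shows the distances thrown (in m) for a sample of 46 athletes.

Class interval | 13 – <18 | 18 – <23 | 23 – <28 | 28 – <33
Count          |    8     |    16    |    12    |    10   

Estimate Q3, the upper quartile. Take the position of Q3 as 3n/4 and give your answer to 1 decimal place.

27.4

Cumulative frequencies: 8, 24, 36, 46
n = 46; position = 3n/4 = 34.5.
This falls in the class 23 – <28: L = 23, F = 24, f = 12, h = 5.
Upper quartile ≈ 23 + ((34.5 − 24) / 12) × 5 = 27.3750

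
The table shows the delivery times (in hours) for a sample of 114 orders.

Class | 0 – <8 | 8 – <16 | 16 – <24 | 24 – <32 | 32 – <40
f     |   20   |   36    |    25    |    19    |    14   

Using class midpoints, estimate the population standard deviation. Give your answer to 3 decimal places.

Midpoints: 4, 12, 20, 28, 36
n = 114, Σfm = 2048, mean = 17.9649
Σfm² = 48544
Σf(m − x̄)² = Σfm² − (Σfm)²/n = 48544 − 2048²/114 = 11751.8596
Population variance = 11751.8596 / 114 = 103.0865
Standard deviation = √103.0865 = 10.1532

10.153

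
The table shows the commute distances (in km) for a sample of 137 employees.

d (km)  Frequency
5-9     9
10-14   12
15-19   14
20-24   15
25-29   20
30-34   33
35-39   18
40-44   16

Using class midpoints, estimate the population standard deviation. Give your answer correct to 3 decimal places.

10.216

Midpoints: 7, 12, 17, 22, 27, 32, 37, 42
n = 137, Σfm = 3709, mean = 27.0730
Σfm² = 114713
Σf(m − x̄)² = Σfm² − (Σfm)²/n = 114713 − 3709²/137 = 14299.2701
Population variance = 14299.2701 / 137 = 104.3742
Standard deviation = √104.3742 = 10.2164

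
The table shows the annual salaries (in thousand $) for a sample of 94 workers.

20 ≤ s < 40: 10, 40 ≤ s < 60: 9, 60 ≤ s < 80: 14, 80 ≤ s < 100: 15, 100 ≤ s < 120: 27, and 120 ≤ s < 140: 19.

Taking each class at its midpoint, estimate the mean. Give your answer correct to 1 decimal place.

Midpoints: 30, 50, 70, 90, 110, 130
Σfm = 10×30 + 9×50 + 14×70 + 15×90 + 27×110 + 19×130 = 8520
n = Σf = 94
Mean = 8520 / 94 = 90.6383

90.6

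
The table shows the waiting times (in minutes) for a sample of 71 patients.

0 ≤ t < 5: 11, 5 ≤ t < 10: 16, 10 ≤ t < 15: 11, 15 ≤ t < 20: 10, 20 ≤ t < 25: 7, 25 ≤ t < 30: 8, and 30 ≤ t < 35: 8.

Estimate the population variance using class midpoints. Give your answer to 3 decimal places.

96.181

Midpoints: 2.5, 7.5, 12.5, 17.5, 22.5, 27.5, 32.5
n = 71, Σfm = 1097.5, mean = 15.4577
Σfm² = 23793.75
Σf(m − x̄)² = Σfm² − (Σfm)²/n = 23793.75 − 1097.5²/71 = 6828.8732
Population variance = 6828.8732 / 71 = 96.1813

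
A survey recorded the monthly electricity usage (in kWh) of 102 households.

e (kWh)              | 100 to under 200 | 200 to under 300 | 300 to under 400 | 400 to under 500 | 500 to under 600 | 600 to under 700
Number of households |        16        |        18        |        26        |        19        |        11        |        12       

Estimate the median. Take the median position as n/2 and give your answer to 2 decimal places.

Cumulative frequencies: 16, 34, 60, 79, 90, 102
n = 102; position = n/2 = 51.
This falls in the class 300 to under 400: L = 300, F = 34, f = 26, h = 100.
Median ≈ 300 + ((51 − 34) / 26) × 100 = 365.3846

365.38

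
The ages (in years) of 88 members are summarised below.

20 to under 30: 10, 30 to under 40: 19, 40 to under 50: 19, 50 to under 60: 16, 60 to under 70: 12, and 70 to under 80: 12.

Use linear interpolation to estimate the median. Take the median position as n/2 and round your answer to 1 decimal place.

47.9

Cumulative frequencies: 10, 29, 48, 64, 76, 88
n = 88; position = n/2 = 44.
This falls in the class 40 to under 50: L = 40, F = 29, f = 19, h = 10.
Median ≈ 40 + ((44 − 29) / 19) × 10 = 47.8947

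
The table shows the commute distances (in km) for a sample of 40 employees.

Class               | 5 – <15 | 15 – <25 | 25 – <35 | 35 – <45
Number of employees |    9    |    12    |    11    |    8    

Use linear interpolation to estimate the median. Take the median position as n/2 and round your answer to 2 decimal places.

Cumulative frequencies: 9, 21, 32, 40
n = 40; position = n/2 = 20.
This falls in the class 15 – <25: L = 15, F = 9, f = 12, h = 10.
Median ≈ 15 + ((20 − 9) / 12) × 10 = 24.1667

24.17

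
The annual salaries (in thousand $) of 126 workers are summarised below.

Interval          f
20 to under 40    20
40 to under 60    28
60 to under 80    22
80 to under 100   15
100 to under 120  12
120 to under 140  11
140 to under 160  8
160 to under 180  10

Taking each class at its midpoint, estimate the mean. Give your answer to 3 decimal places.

83.651

Midpoints: 30, 50, 70, 90, 110, 130, 150, 170
Σfm = 20×30 + 28×50 + 22×70 + 15×90 + 12×110 + 11×130 + 8×150 + 10×170 = 10540
n = Σf = 126
Mean = 10540 / 126 = 83.6508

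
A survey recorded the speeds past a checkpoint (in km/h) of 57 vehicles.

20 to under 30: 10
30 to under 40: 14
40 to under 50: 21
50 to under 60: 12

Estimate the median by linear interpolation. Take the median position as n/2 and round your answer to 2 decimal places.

42.14

Cumulative frequencies: 10, 24, 45, 57
n = 57; position = n/2 = 28.5.
This falls in the class 40 to under 50: L = 40, F = 24, f = 21, h = 10.
Median ≈ 40 + ((28.5 − 24) / 21) × 10 = 42.1429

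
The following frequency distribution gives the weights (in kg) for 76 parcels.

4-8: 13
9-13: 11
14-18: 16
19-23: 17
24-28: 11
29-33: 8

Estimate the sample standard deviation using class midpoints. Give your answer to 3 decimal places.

7.897

Midpoints: 6, 11, 16, 21, 26, 31
n = 76, Σfm = 1346, mean = 17.7105
Σfm² = 28516
Σf(m − x̄)² = Σfm² − (Σfm)²/n = 28516 − 1346²/76 = 4677.6316
Sample variance = 4677.6316 / 75 = 62.3684
Standard deviation = √62.3684 = 7.8974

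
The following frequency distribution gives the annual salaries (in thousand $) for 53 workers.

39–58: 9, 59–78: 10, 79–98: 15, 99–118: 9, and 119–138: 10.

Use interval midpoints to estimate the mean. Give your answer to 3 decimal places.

88.877

Midpoints: 48.5, 68.5, 88.5, 108.5, 128.5
Σfm = 9×48.5 + 10×68.5 + 15×88.5 + 9×108.5 + 10×128.5 = 4710.5
n = Σf = 53
Mean = 4710.5 / 53 = 88.8774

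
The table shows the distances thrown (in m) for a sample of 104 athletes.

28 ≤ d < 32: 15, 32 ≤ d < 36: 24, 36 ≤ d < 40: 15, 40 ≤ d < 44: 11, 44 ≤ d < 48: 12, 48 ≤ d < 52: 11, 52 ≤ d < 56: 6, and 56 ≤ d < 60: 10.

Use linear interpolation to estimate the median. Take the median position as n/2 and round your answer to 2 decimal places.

39.47

Cumulative frequencies: 15, 39, 54, 65, 77, 88, 94, 104
n = 104; position = n/2 = 52.
This falls in the class 36 ≤ d < 40: L = 36, F = 39, f = 15, h = 4.
Median ≈ 36 + ((52 − 39) / 15) × 4 = 39.4667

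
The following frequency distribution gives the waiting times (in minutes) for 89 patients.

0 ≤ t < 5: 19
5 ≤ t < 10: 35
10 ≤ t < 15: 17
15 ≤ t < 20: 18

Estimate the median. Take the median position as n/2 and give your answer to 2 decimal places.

Cumulative frequencies: 19, 54, 71, 89
n = 89; position = n/2 = 44.5.
This falls in the class 5 ≤ t < 10: L = 5, F = 19, f = 35, h = 5.
Median ≈ 5 + ((44.5 − 19) / 35) × 5 = 8.6429

8.64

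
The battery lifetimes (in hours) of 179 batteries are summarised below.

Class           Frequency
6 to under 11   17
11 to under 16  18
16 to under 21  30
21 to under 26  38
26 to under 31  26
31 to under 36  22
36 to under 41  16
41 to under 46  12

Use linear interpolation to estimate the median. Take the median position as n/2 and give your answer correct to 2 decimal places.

Cumulative frequencies: 17, 35, 65, 103, 129, 151, 167, 179
n = 179; position = n/2 = 89.5.
This falls in the class 21 to under 26: L = 21, F = 65, f = 38, h = 5.
Median ≈ 21 + ((89.5 − 65) / 38) × 5 = 24.2237

24.22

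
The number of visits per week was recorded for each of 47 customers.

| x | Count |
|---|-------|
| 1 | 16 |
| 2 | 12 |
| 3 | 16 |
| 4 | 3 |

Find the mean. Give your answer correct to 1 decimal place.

2.1

Values: 1, 2, 3, 4
Σfx = 16×1 + 12×2 + 16×3 + 3×4 = 100
n = Σf = 47
Mean = 100 / 47 = 2.1277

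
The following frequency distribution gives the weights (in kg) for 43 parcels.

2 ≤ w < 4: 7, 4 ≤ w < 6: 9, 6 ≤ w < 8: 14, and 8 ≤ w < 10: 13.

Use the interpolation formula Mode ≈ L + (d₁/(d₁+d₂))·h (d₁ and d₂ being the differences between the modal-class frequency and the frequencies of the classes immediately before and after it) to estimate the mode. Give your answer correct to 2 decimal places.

7.67

Modal class: 6 ≤ w < 8 (highest frequency 14).
d₁ = 14 − 9 = 5, d₂ = 14 − 13 = 1
Mode ≈ 6 + (5/(5+1)) × 2 = 6 + 1.6667 = 7.6667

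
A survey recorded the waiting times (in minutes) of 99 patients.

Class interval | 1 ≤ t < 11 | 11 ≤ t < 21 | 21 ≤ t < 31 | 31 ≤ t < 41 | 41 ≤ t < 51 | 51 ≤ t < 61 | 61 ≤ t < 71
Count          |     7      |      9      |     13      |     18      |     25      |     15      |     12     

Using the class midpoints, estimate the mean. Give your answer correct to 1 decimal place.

39.9

Midpoints: 6, 16, 26, 36, 46, 56, 66
Σfm = 7×6 + 9×16 + 13×26 + 18×36 + 25×46 + 15×56 + 12×66 = 3954
n = Σf = 99
Mean = 3954 / 99 = 39.9394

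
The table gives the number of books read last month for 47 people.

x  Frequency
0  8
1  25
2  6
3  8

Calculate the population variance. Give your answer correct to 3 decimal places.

Values: 0, 1, 2, 3
n = 47, Σfx = 61, mean = 1.2979
Σfx² = 121
Σf(x − x̄)² = Σfx² − (Σfx)²/n = 121 − 61²/47 = 41.8298
Population variance = 41.8298 / 47 = 0.8900

0.890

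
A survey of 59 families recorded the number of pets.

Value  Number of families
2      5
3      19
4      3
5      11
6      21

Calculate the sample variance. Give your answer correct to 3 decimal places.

2.142

Values: 2, 3, 4, 5, 6
n = 59, Σfx = 260, mean = 4.4068
Σfx² = 1270
Σf(x − x̄)² = Σfx² − (Σfx)²/n = 1270 − 260²/59 = 124.2373
Sample variance = 124.2373 / 58 = 2.1420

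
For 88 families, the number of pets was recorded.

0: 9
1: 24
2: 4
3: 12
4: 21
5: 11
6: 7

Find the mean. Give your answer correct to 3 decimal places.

2.830

Values: 0, 1, 2, 3, 4, 5, 6
Σfx = 9×0 + 24×1 + 4×2 + 12×3 + 21×4 + 11×5 + 7×6 = 249
n = Σf = 88
Mean = 249 / 88 = 2.8295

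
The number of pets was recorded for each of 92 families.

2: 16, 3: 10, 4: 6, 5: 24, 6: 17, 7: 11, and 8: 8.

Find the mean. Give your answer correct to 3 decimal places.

4.880

Values: 2, 3, 4, 5, 6, 7, 8
Σfx = 16×2 + 10×3 + 6×4 + 24×5 + 17×6 + 11×7 + 8×8 = 449
n = Σf = 92
Mean = 449 / 92 = 4.8804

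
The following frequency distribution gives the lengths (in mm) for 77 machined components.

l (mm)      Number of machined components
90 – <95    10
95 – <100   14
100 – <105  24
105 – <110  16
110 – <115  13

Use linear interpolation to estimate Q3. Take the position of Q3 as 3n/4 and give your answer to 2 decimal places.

108.05

Cumulative frequencies: 10, 24, 48, 64, 77
n = 77; position = 3n/4 = 57.75.
This falls in the class 105 – <110: L = 105, F = 48, f = 16, h = 5.
Upper quartile ≈ 105 + ((57.75 − 48) / 16) × 5 = 108.0469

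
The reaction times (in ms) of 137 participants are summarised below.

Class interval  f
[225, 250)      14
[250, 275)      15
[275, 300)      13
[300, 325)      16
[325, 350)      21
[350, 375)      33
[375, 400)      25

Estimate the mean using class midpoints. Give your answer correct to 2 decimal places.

Midpoints: 237.5, 262.5, 287.5, 312.5, 337.5, 362.5, 387.5
Σfm = 14×237.5 + 15×262.5 + 13×287.5 + 16×312.5 + 21×337.5 + 33×362.5 + 25×387.5 = 44737.5
n = Σf = 137
Mean = 44737.5 / 137 = 326.5511

326.55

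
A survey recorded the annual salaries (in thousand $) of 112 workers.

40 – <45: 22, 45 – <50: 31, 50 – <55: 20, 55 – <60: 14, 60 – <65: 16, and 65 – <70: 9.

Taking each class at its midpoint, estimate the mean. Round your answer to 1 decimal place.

52.4

Midpoints: 42.5, 47.5, 52.5, 57.5, 62.5, 67.5
Σfm = 22×42.5 + 31×47.5 + 20×52.5 + 14×57.5 + 16×62.5 + 9×67.5 = 5870
n = Σf = 112
Mean = 5870 / 112 = 52.4107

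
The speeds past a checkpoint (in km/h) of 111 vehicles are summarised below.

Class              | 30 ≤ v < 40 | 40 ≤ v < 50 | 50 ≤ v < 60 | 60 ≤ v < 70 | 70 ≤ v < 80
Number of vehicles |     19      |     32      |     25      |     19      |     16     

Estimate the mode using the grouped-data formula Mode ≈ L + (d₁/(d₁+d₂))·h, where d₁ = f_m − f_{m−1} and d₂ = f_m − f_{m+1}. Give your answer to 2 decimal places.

Modal class: 40 ≤ v < 50 (highest frequency 32).
d₁ = 32 − 19 = 13, d₂ = 32 − 25 = 7
Mode ≈ 40 + (13/(13+7)) × 10 = 40 + 6.5000 = 46.5000

46.50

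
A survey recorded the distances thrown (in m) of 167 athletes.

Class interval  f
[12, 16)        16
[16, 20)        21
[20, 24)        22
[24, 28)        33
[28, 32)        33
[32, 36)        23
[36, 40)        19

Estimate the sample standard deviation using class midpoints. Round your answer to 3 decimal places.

Midpoints: 14, 18, 22, 26, 30, 34, 38
n = 167, Σfm = 4438, mean = 26.5749
Σfm² = 126620
Σf(m − x̄)² = Σfm² − (Σfm)²/n = 126620 − 4438²/167 = 8680.8144
Sample variance = 8680.8144 / 166 = 52.2941
Standard deviation = √52.2941 = 7.2315

7.231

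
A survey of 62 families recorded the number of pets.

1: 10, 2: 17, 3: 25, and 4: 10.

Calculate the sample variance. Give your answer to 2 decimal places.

0.91

Values: 1, 2, 3, 4
n = 62, Σfx = 159, mean = 2.5645
Σfx² = 463
Σf(x − x̄)² = Σfx² − (Σfx)²/n = 463 − 159²/62 = 55.2419
Sample variance = 55.2419 / 61 = 0.9056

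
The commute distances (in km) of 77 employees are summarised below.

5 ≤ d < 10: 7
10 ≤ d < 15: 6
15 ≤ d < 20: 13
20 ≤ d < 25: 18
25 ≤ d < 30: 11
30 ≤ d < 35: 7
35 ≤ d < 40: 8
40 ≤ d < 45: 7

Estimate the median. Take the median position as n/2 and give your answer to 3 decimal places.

Cumulative frequencies: 7, 13, 26, 44, 55, 62, 70, 77
n = 77; position = n/2 = 38.5.
This falls in the class 20 ≤ d < 25: L = 20, F = 26, f = 18, h = 5.
Median ≈ 20 + ((38.5 − 26) / 18) × 5 = 23.4722

23.472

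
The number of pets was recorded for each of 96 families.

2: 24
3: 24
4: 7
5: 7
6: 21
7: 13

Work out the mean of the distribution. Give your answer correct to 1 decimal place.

Values: 2, 3, 4, 5, 6, 7
Σfx = 24×2 + 24×3 + 7×4 + 7×5 + 21×6 + 13×7 = 400
n = Σf = 96
Mean = 400 / 96 = 4.1667

4.2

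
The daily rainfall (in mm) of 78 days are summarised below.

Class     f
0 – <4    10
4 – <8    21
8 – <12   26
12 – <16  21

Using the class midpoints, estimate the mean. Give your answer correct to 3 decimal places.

8.974

Midpoints: 2, 6, 10, 14
Σfm = 10×2 + 21×6 + 26×10 + 21×14 = 700
n = Σf = 78
Mean = 700 / 78 = 8.9744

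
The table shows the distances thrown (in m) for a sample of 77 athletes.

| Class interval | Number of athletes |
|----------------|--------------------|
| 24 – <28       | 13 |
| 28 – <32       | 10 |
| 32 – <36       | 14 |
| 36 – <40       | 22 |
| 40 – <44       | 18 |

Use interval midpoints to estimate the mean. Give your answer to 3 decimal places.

Midpoints: 26, 30, 34, 38, 42
Σfm = 13×26 + 10×30 + 14×34 + 22×38 + 18×42 = 2706
n = Σf = 77
Mean = 2706 / 77 = 35.1429

35.143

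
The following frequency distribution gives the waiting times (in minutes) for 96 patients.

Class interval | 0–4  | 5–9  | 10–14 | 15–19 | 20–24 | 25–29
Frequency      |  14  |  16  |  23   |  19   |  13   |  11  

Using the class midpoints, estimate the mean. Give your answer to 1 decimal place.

Midpoints: 2, 7, 12, 17, 22, 27
Σfm = 14×2 + 16×7 + 23×12 + 19×17 + 13×22 + 11×27 = 1322
n = Σf = 96
Mean = 1322 / 96 = 13.7708

13.8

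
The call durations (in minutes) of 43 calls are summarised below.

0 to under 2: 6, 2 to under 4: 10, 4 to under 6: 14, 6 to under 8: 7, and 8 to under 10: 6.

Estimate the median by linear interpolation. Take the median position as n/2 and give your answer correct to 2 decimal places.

4.79

Cumulative frequencies: 6, 16, 30, 37, 43
n = 43; position = n/2 = 21.5.
This falls in the class 4 to under 6: L = 4, F = 16, f = 14, h = 2.
Median ≈ 4 + ((21.5 − 16) / 14) × 2 = 4.7857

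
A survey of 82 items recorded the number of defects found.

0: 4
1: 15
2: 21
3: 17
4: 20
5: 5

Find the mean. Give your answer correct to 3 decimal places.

Values: 0, 1, 2, 3, 4, 5
Σfx = 4×0 + 15×1 + 21×2 + 17×3 + 20×4 + 5×5 = 213
n = Σf = 82
Mean = 213 / 82 = 2.5976

2.598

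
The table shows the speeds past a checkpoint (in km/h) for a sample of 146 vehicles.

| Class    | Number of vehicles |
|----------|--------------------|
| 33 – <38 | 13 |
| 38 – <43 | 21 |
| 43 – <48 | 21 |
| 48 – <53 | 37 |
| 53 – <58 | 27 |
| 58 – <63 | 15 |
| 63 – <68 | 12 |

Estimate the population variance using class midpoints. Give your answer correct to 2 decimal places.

71.31

Midpoints: 35.5, 40.5, 45.5, 50.5, 55.5, 60.5, 65.5
n = 146, Σfm = 7328, mean = 50.1918
Σfm² = 378216.5
Σf(m − x̄)² = Σfm² − (Σfm)²/n = 378216.5 − 7328²/146 = 10411.1301
Population variance = 10411.1301 / 146 = 71.3091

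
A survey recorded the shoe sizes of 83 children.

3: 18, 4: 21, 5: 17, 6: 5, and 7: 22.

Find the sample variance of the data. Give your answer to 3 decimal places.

2.259

Values: 3, 4, 5, 6, 7
n = 83, Σfx = 407, mean = 4.9036
Σfx² = 2181
Σf(x − x̄)² = Σfx² − (Σfx)²/n = 2181 − 407²/83 = 185.2289
Sample variance = 185.2289 / 82 = 2.2589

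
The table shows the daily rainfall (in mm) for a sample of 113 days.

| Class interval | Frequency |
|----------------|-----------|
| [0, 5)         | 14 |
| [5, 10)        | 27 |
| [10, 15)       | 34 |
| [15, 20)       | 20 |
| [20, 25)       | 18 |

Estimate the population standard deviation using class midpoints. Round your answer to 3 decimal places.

6.222

Midpoints: 2.5, 7.5, 12.5, 17.5, 22.5
n = 113, Σfm = 1417.5, mean = 12.5442
Σfm² = 22156.25
Σf(m − x̄)² = Σfm² − (Σfm)²/n = 22156.25 − 1417.5²/113 = 4374.7788
Population variance = 4374.7788 / 113 = 38.7149
Standard deviation = √38.7149 = 6.2221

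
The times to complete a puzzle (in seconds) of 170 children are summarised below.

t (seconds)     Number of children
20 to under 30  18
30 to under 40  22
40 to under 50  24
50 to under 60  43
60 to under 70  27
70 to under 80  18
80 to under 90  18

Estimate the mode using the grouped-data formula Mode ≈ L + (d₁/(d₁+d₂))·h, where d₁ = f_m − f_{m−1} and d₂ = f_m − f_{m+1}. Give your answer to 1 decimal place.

Modal class: 50 to under 60 (highest frequency 43).
d₁ = 43 − 24 = 19, d₂ = 43 − 27 = 16
Mode ≈ 50 + (19/(19+16)) × 10 = 50 + 5.4286 = 55.4286

55.4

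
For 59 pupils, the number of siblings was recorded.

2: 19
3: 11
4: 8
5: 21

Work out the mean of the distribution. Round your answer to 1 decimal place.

3.5

Values: 2, 3, 4, 5
Σfx = 19×2 + 11×3 + 8×4 + 21×5 = 208
n = Σf = 59
Mean = 208 / 59 = 3.5254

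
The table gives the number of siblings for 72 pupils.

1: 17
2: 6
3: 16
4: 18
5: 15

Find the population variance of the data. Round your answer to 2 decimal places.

2.10

Values: 1, 2, 3, 4, 5
n = 72, Σfx = 224, mean = 3.1111
Σfx² = 848
Σf(x − x̄)² = Σfx² − (Σfx)²/n = 848 − 224²/72 = 151.1111
Population variance = 151.1111 / 72 = 2.0988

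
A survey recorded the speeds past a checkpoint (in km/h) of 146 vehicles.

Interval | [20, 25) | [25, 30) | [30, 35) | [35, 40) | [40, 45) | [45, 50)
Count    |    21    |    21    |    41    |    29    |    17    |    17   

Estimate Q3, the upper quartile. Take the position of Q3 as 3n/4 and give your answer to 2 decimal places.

Cumulative frequencies: 21, 42, 83, 112, 129, 146
n = 146; position = 3n/4 = 109.5.
This falls in the class [35, 40): L = 35, F = 83, f = 29, h = 5.
Upper quartile ≈ 35 + ((109.5 − 83) / 29) × 5 = 39.5690

39.57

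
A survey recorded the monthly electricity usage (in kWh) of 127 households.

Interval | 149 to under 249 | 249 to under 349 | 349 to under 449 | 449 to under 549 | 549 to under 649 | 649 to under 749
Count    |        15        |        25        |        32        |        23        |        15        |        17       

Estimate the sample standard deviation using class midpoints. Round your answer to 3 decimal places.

Midpoints: 199, 299, 399, 499, 599, 699
n = 127, Σfm = 55573, mean = 437.5827
Σfm² = 27338727
Σf(m − x̄)² = Σfm² − (Σfm)²/n = 27338727 − 55573²/127 = 3020944.8819
Sample variance = 3020944.8819 / 126 = 23975.7530
Standard deviation = √23975.7530 = 154.8411

154.841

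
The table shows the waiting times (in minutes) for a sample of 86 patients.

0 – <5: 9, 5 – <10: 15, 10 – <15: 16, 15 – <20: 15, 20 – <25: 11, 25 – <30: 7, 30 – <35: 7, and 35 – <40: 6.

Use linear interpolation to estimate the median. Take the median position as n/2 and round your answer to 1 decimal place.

Cumulative frequencies: 9, 24, 40, 55, 66, 73, 80, 86
n = 86; position = n/2 = 43.
This falls in the class 15 – <20: L = 15, F = 40, f = 15, h = 5.
Median ≈ 15 + ((43 − 40) / 15) × 5 = 16.0000

16.0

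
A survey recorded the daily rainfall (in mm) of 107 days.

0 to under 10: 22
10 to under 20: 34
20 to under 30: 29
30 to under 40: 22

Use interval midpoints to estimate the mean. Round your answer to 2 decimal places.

19.77

Midpoints: 5, 15, 25, 35
Σfm = 22×5 + 34×15 + 29×25 + 22×35 = 2115
n = Σf = 107
Mean = 2115 / 107 = 19.7664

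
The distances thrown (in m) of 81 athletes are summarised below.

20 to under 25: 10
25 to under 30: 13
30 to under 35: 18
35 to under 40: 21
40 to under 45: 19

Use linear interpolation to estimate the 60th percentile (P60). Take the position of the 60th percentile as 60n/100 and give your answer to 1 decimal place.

Cumulative frequencies: 10, 23, 41, 62, 81
n = 81; position = 60n/100 = 48.6.
This falls in the class 35 to under 40: L = 35, F = 41, f = 21, h = 5.
60th percentile ≈ 35 + ((48.6 − 41) / 21) × 5 = 36.8095

36.8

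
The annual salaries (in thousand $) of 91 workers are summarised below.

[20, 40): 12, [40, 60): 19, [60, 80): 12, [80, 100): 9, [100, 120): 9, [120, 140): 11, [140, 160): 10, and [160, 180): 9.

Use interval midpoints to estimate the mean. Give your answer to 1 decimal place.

Midpoints: 30, 50, 70, 90, 110, 130, 150, 170
Σfm = 12×30 + 19×50 + 12×70 + 9×90 + 9×110 + 11×130 + 10×150 + 9×170 = 8410
n = Σf = 91
Mean = 8410 / 91 = 92.4176

92.4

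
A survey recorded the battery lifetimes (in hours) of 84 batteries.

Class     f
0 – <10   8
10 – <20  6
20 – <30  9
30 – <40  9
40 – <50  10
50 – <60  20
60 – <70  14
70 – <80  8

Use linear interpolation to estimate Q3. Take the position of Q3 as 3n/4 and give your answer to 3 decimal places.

Cumulative frequencies: 8, 14, 23, 32, 42, 62, 76, 84
n = 84; position = 3n/4 = 63.
This falls in the class 60 – <70: L = 60, F = 62, f = 14, h = 10.
Upper quartile ≈ 60 + ((63 − 62) / 14) × 10 = 60.7143

60.714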